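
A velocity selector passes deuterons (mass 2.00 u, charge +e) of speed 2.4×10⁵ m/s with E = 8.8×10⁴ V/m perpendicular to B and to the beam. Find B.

B = 0.37 T

Balance of forces in the selector: qE = qvB ⇒ B = E/v.
B = 8.8×10⁴/2.4×10⁵ = 0.37 T.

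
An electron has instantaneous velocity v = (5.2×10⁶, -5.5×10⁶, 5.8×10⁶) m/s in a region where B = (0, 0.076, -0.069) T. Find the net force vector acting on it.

F ≈ (9.82×10⁻¹⁵, -5.75×10⁻¹⁴, -6.33×10⁻¹⁴) N

v×B = (-6.13×10⁴, 3.59×10⁵, 3.95×10⁵) N/C.
F = q v×B = (−1.602×10⁻¹⁹ C)·(-6.13×10⁴, 3.59×10⁵, 3.95×10⁵) = (9.82×10⁻¹⁵, -5.75×10⁻¹⁴, -6.33×10⁻¹⁴) N.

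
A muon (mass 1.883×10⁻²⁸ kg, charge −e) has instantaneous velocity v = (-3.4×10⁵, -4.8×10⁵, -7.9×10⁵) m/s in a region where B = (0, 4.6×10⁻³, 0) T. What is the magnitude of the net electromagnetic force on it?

v×B = (3630, 0, -1560) N/C.
F = q v×B = (−1.602×10⁻¹⁹ C)·(3630, 0, -1560) = (-5.82×10⁻¹⁶, 0, 2.51×10⁻¹⁶) N.
|F| = 6.34×10⁻¹⁶ N.

|F| ≈ 6.34×10⁻¹⁶ N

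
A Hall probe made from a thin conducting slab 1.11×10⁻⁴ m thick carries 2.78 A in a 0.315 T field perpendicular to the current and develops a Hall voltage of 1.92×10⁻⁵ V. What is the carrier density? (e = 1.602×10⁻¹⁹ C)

From V_H = IB/(n e t), n = IB/(V_H e t).
n = (2.78)(0.315)/((1.92×10⁻⁵)(1.602×10⁻¹⁹)(1.11×10⁻⁴)) ≈ 2.56×10²⁷ m⁻³.

n ≈ 2.56×10²⁷ m⁻³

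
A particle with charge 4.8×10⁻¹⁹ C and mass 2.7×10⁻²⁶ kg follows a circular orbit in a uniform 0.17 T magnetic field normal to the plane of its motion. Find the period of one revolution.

T ≈ 2.1×10⁻⁶ s

The cyclotron period depends only on m, q, B: T = 2πm/(|q|B).
T = 2π(2.7×10⁻²⁶)/((4.8×10⁻¹⁹)(0.17)) ≈ 2.1×10⁻⁶ s.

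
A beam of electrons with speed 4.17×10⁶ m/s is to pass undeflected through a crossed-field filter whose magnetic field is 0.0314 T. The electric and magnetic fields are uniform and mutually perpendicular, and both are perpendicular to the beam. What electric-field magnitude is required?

E = 1.31×10⁵ V/m

For straight-line motion qE = qvB, so E = vB.
E = 4.17×10⁶ × 0.0314 = 1.31×10⁵ V/m.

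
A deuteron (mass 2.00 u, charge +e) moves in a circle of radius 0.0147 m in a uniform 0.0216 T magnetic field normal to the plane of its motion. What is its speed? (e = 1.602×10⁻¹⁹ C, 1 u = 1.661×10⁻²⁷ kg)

v ≈ 1.53×10⁴ m/s

From |q|vB = mv²/r, v = |q|Br/m.
v = (1.602×10⁻¹⁹)(0.0216)(0.0147)/3.322×10⁻²⁷ ≈ 1.53×10⁴ m/s.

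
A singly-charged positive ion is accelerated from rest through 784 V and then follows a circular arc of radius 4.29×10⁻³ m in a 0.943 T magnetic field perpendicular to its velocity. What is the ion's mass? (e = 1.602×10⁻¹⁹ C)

m ≈ 1.67×10⁻²⁷ kg

Combine |q|V = ½mv² and r = mv/(|q|B): eliminate v to get m = qB²r²/(2V).
m = (1.602×10⁻¹⁹)(0.943)²(4.29×10⁻³)²/(2·784) ≈ 1.67×10⁻²⁷ kg.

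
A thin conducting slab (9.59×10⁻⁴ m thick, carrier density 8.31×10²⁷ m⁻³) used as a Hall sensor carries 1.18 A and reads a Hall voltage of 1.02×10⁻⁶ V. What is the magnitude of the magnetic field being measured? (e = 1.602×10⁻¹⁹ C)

From V_H = IB/(n e t), B = V_H n e t / I.
B = (1.02×10⁻⁶)(8.31×10²⁷)(1.602×10⁻¹⁹)(9.59×10⁻⁴)/1.18 ≈ 1.10 T.

B ≈ 1.10 T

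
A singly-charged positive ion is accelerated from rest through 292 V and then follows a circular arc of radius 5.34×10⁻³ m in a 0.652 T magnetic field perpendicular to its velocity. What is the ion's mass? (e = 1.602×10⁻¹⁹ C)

Combine |q|V = ½mv² and r = mv/(|q|B): eliminate v to get m = qB²r²/(2V).
m = (1.602×10⁻¹⁹)(0.652)²(5.34×10⁻³)²/(2·292) ≈ 3.33×10⁻²⁷ kg.

m ≈ 3.33×10⁻²⁷ kg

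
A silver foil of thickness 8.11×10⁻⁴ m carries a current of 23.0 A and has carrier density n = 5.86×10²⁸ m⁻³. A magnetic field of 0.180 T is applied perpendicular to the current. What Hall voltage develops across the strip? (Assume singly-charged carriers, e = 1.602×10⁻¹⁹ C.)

V_H ≈ 5.44×10⁻⁷ V

V_H = IB/(n e t).
V_H = (23.0)(0.180)/((5.86×10²⁸)(1.602×10⁻¹⁹)(8.11×10⁻⁴)) ≈ 5.44×10⁻⁷ V.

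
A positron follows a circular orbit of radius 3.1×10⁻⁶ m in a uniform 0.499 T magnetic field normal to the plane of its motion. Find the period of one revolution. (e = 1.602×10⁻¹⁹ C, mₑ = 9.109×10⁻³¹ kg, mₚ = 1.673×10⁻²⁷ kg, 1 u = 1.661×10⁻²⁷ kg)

The cyclotron period depends only on m, q, B: T = 2πm/(|q|B).
T = 2π(9.109×10⁻³¹)/((1.602×10⁻¹⁹)(0.499)) ≈ 7.16×10⁻¹¹ s.

T ≈ 7.16×10⁻¹¹ s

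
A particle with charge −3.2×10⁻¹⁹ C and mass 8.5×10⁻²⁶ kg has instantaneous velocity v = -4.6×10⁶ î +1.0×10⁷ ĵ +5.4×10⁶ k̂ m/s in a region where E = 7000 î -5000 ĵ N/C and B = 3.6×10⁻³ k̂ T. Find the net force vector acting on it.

F ≈ (-1.38×10⁻¹⁴, -3.70×10⁻¹⁵, 0) N

v×B = (3.60×10⁴, 1.66×10⁴, 0) N/C.
E + v×B = (4.30×10⁴, 1.16×10⁴, 0) N/C.
F = q(E + v×B) = (−3.2×10⁻¹⁹ C)·(4.30×10⁴, 1.16×10⁴, 0) = (-1.38×10⁻¹⁴, -3.70×10⁻¹⁵, 0) N.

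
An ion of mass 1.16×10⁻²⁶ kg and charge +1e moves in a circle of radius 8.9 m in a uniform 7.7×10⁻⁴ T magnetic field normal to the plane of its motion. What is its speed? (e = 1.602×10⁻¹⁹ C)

v ≈ 9.5×10⁴ m/s

From |q|vB = mv²/r, v = |q|Br/m.
v = (1.602×10⁻¹⁹)(7.7×10⁻⁴)(8.9)/1.16×10⁻²⁶ ≈ 9.5×10⁴ m/s.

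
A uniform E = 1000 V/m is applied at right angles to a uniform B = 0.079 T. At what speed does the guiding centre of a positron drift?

The E×B drift speed is v_d = E/B.
v_d = 1000/0.079 = 1.3×10⁴ m/s.

v_d ≈ 1.3×10⁴ m/s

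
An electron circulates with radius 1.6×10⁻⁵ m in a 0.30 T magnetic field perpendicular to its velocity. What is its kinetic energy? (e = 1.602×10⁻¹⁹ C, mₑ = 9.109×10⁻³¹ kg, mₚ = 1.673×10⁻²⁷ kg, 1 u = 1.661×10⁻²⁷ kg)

KE ≈ 3.2×10⁻¹⁹ J

v = |q|Br/m, then KE = ½mv² = (qBr)²/(2m).
v = (1.602×10⁻¹⁹)(0.30)(1.6×10⁻⁵)/9.109×10⁻³¹ ≈ 8.442×10⁵ m/s.
KE = ½(9.109×10⁻³¹)(8.442×10⁵)² ≈ 3.2×10⁻¹⁹ J.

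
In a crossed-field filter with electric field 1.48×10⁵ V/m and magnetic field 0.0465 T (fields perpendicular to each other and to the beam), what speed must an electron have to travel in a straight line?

v = 3.18×10⁶ m/s

Straight-line motion ⇒ electric and magnetic forces cancel, so E = vB.
v = E/B = 1.48×10⁵/0.0465 = 3.18×10⁶ m/s.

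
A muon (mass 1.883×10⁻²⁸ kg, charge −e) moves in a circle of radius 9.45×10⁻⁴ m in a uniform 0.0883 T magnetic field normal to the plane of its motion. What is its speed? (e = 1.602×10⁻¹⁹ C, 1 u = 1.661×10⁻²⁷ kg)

v ≈ 7.10×10⁴ m/s

From |q|vB = mv²/r, v = |q|Br/m.
v = (1.602×10⁻¹⁹)(0.0883)(9.45×10⁻⁴)/1.883×10⁻²⁸ ≈ 7.10×10⁴ m/s.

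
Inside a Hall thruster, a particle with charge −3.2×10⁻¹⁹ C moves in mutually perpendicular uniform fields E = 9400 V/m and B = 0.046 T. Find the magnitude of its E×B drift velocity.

v_d ≈ 2.0×10⁵ m/s

The E×B drift speed is v_d = E/B.
v_d = 9400/0.046 = 2.0×10⁵ m/s.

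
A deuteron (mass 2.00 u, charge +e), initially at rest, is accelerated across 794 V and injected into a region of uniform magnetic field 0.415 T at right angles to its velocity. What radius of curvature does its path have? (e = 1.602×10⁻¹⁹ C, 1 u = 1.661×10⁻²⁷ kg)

Acceleration: |q|V = ½mv² ⇒ v = √(2|q|V/m) = √(2·1.602×10⁻¹⁹·794/3.322×10⁻²⁷) ≈ 2.767×10⁵ m/s.
In the field: r = mv/(|q|B) = (3.322×10⁻²⁷)(2.767×10⁵)/((1.602×10⁻¹⁹)(0.415)) ≈ 0.0138 m.

r ≈ 0.0138 m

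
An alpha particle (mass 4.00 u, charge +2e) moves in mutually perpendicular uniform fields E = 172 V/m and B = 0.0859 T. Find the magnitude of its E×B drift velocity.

The steady drift has the magnetic force balancing the electric force, so v_d = E/B.
v_d = 172/0.0859 = 2000 m/s.

v_d ≈ 2000 m/s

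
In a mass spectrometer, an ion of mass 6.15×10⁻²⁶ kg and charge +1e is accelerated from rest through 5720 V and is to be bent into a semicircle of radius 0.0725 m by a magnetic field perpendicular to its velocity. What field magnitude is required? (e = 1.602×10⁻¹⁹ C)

v = √(2|q|V/m) = √(2·1.602×10⁻¹⁹·5720/6.15×10⁻²⁶) ≈ 1.726×10⁵ m/s.
B = mv/(|q|r) = (6.15×10⁻²⁶)(1.726×10⁵)/((1.602×10⁻¹⁹)(0.0725)) ≈ 0.914 T.

B ≈ 0.914 T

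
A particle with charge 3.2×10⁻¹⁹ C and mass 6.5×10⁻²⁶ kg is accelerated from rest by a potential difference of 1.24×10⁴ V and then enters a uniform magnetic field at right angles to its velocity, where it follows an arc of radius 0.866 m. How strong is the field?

v = √(2|q|V/m) = √(2·3.2×10⁻¹⁹·1.24×10⁴/6.5×10⁻²⁶) ≈ 3.494×10⁵ m/s.
B = mv/(|q|r) = (6.5×10⁻²⁶)(3.494×10⁵)/((3.2×10⁻¹⁹)(0.866)) ≈ 0.0820 T.

B ≈ 0.0820 T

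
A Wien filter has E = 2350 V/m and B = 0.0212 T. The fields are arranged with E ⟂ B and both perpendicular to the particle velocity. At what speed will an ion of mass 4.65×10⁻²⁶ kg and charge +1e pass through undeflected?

v = 1.11×10⁵ m/s

For undeflected motion the electric and magnetic forces balance: qE = qvB.
v = E/B = 2350/0.0212 = 1.11×10⁵ m/s.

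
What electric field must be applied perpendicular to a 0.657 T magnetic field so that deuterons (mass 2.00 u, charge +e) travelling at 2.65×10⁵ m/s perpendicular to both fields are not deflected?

For straight-line motion qE = qvB, so E = vB.
E = 2.65×10⁵ × 0.657 = 1.74×10⁵ V/m.

E = 1.74×10⁵ V/m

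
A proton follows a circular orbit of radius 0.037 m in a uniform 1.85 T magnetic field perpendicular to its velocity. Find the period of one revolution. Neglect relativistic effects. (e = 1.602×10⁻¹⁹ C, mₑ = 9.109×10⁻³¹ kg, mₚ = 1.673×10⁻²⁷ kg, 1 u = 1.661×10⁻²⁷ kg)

The cyclotron period depends only on m, q, B: T = 2πm/(|q|B).
T = 2π(1.673×10⁻²⁷)/((1.602×10⁻¹⁹)(1.85)) ≈ 3.55×10⁻⁸ s.

T ≈ 3.55×10⁻⁸ s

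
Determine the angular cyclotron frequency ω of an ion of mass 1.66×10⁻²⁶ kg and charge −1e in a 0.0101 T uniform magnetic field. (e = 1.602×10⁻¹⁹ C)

ω ≈ 9.75×10⁴ rad/s

ω = |q|B/m.
ω = (1.602×10⁻¹⁹)(0.0101)/1.66×10⁻²⁶ ≈ 9.75×10⁴ rad/s.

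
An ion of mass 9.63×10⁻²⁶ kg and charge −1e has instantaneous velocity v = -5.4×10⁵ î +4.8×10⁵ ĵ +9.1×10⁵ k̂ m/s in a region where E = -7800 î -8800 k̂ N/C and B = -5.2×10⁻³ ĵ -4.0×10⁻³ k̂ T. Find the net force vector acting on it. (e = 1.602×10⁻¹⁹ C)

F ≈ (7.99×10⁻¹⁶, 3.46×10⁻¹⁶, 9.60×10⁻¹⁶) N

v×B = (2810, -2160, 2810) N/C.
E + v×B = (-4990, -2160, -5990) N/C.
F = q(E + v×B) = (−1.602×10⁻¹⁹ C)·(-4990, -2160, -5990) = (7.99×10⁻¹⁶, 3.46×10⁻¹⁶, 9.60×10⁻¹⁶) N.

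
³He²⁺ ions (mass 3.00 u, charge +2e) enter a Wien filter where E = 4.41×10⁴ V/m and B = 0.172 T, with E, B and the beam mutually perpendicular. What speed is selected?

For undeflected motion the electric and magnetic forces balance: qE = qvB.
v = E/B = 4.41×10⁴/0.172 = 2.56×10⁵ m/s.

v = 2.56×10⁵ m/s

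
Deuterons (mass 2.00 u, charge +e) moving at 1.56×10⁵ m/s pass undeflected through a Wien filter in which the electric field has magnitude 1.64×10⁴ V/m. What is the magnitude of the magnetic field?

Balance of forces in the selector: qE = qvB ⇒ B = E/v.
B = 1.64×10⁴/1.56×10⁵ = 0.105 T.

B = 0.105 T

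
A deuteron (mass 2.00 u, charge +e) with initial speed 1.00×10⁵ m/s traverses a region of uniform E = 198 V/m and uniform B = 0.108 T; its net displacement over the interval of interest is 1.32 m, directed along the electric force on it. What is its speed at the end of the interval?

B does no work; ΔKE = |q|E d.
½mv_f² = ½mv₀² + |q|Ed = ½(3.322×10⁻²⁷)(1.00×10⁵)² + (1.602×10⁻¹⁹)(198)(1.32) ≈ 1.661×10⁻¹⁷ J + 4.187×10⁻¹⁷ J ≈ 5.848×10⁻¹⁷ J.
v_f = √(2·5.848×10⁻¹⁷/3.322×10⁻²⁷) ≈ 1.88×10⁵ m/s.

v_f ≈ 1.88×10⁵ m/s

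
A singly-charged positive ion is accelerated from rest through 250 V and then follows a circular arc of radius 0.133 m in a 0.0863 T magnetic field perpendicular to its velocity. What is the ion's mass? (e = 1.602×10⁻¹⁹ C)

Combine |q|V = ½mv² and r = mv/(|q|B): eliminate v to get m = qB²r²/(2V).
m = (1.602×10⁻¹⁹)(0.0863)²(0.133)²/(2·250) ≈ 4.22×10⁻²⁶ kg.

m ≈ 4.22×10⁻²⁶ kg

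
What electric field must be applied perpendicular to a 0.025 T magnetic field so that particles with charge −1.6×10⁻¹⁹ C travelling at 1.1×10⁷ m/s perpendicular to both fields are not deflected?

E = 2.8×10⁵ V/m

For straight-line motion qE = qvB, so E = vB.
E = 1.1×10⁷ × 0.025 = 2.8×10⁵ V/m.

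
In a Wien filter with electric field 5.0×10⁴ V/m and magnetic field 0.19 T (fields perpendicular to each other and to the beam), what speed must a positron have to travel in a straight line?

For undeflected motion the electric and magnetic forces balance: qE = qvB.
v = E/B = 5.0×10⁴/0.19 = 2.6×10⁵ m/s.

v = 2.6×10⁵ m/s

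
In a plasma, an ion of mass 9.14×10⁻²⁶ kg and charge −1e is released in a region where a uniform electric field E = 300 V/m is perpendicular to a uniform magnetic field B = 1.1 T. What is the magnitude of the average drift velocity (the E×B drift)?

In crossed fields the guiding centre drifts at v_d = |E×B|/B² = E/B, independent of charge and mass.
v_d = 300/1.1 = 270 m/s.

v_d ≈ 270 m/s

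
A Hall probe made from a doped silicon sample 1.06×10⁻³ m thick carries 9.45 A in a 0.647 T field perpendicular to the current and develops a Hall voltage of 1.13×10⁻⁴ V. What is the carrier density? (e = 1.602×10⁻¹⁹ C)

n ≈ 3.19×10²⁶ m⁻³

From V_H = IB/(n e t), n = IB/(V_H e t).
n = (9.45)(0.647)/((1.13×10⁻⁴)(1.602×10⁻¹⁹)(1.06×10⁻³)) ≈ 3.19×10²⁶ m⁻³.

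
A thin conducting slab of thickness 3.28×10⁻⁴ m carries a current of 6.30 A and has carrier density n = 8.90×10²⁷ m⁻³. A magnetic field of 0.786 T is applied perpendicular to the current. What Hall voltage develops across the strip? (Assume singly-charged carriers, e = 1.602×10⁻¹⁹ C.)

V_H = IB/(n e t).
V_H = (6.30)(0.786)/((8.90×10²⁷)(1.602×10⁻¹⁹)(3.28×10⁻⁴)) ≈ 1.06×10⁻⁵ V.

V_H ≈ 1.06×10⁻⁵ V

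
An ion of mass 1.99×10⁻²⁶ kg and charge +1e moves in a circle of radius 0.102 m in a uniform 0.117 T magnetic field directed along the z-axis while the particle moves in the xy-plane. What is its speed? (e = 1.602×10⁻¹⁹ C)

v ≈ 9.61×10⁴ m/s

From |q|vB = mv²/r, v = |q|Br/m.
v = (1.602×10⁻¹⁹)(0.117)(0.102)/1.99×10⁻²⁶ ≈ 9.61×10⁴ m/s.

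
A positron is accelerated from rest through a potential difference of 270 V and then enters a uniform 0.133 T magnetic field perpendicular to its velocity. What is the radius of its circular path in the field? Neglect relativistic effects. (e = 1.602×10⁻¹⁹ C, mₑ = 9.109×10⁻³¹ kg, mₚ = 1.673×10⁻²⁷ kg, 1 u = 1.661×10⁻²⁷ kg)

Acceleration: |q|V = ½mv² ⇒ v = √(2|q|V/m) = √(2·1.602×10⁻¹⁹·270/9.109×10⁻³¹) ≈ 9.745×10⁶ m/s.
In the field: r = mv/(|q|B) = (9.109×10⁻³¹)(9.745×10⁶)/((1.602×10⁻¹⁹)(0.133)) ≈ 4.17×10⁻⁴ m.

r ≈ 4.17×10⁻⁴ m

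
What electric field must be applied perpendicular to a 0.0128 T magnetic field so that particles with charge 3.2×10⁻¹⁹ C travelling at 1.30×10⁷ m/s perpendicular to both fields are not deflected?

For straight-line motion qE = qvB, so E = vB.
E = 1.30×10⁷ × 0.0128 = 1.66×10⁵ V/m.

E = 1.66×10⁵ V/m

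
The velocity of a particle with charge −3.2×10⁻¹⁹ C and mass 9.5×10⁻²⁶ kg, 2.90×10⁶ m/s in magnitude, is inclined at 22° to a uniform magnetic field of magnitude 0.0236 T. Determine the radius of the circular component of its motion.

r ≈ 13.7 m

v⊥ = v sinθ = 2.90×10⁶·sin22° ≈ 1.086×10⁶ m/s.
r = m v⊥/(|q|B) = (9.5×10⁻²⁶)(1.086×10⁶)/((3.2×10⁻¹⁹)(0.0236)) ≈ 13.7 m.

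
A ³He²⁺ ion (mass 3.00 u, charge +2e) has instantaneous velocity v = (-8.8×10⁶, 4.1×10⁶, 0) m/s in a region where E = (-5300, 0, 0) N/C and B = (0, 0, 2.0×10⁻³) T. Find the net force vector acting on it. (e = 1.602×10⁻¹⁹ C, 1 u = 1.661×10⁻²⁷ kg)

v×B = (8200, 1.76×10⁴, 0) N/C.
E + v×B = (2900, 1.76×10⁴, 0) N/C.
F = q(E + v×B) = (3.204×10⁻¹⁹ C)·(2900, 1.76×10⁴, 0) = (9.29×10⁻¹⁶, 5.64×10⁻¹⁵, 0) N.

F ≈ (9.29×10⁻¹⁶, 5.64×10⁻¹⁵, 0) N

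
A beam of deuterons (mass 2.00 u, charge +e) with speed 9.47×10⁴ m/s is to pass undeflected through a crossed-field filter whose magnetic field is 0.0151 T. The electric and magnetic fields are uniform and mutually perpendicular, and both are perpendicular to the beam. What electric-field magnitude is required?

E = 1430 V/m

For straight-line motion qE = qvB, so E = vB.
E = 9.47×10⁴ × 0.0151 = 1430 V/m.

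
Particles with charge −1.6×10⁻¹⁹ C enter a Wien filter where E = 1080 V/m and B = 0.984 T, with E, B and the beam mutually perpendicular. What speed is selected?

Zero net Lorentz force requires |qE| = |q v×B|, i.e. E = vB.
v = E/B = 1080/0.984 = 1100 m/s.

v = 1100 m/s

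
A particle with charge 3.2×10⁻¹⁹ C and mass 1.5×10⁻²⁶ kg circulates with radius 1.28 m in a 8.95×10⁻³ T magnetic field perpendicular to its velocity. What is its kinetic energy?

KE ≈ 2800 eV

v = |q|Br/m, then KE = ½mv² = (qBr)²/(2m).
v = (3.2×10⁻¹⁹)(8.95×10⁻³)(1.28)/1.5×10⁻²⁶ ≈ 2.444×10⁵ m/s.
KE = ½(1.5×10⁻²⁶)(2.444×10⁵)² ≈ 4.48×10⁻¹⁶ J = 2800 eV.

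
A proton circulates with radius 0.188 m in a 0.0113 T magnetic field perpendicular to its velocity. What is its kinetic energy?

v = |q|Br/m, then KE = ½mv² = (qBr)²/(2m).
v = (1.602×10⁻¹⁹)(0.0113)(0.188)/1.673×10⁻²⁷ ≈ 2.034×10⁵ m/s.
KE = ½(1.673×10⁻²⁷)(2.034×10⁵)² ≈ 3.46×10⁻¹⁷ J.

KE ≈ 3.46×10⁻¹⁷ J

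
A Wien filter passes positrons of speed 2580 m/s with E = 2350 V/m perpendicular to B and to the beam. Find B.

Balance of forces in the selector: qE = qvB ⇒ B = E/v.
B = 2350/2580 = 0.911 T.

B = 0.911 T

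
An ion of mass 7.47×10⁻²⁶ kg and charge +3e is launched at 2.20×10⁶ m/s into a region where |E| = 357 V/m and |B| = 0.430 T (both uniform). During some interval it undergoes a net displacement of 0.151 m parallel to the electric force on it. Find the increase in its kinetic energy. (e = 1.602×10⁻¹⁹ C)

The magnetic force is always ⟂ v and does no work; only the electric force changes KE.
ΔKE = F_E · d = |q|E d = (4.806×10⁻¹⁹)(357)(0.151) ≈ 2.59×10⁻¹⁷ J.

ΔKE ≈ 2.59×10⁻¹⁷ J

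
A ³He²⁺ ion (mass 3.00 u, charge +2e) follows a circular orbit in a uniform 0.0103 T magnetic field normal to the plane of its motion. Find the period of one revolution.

T ≈ 9.49×10⁻⁶ s

The cyclotron period depends only on m, q, B: T = 2πm/(|q|B).
T = 2π(4.983×10⁻²⁷)/((3.204×10⁻¹⁹)(0.0103)) ≈ 9.49×10⁻⁶ s.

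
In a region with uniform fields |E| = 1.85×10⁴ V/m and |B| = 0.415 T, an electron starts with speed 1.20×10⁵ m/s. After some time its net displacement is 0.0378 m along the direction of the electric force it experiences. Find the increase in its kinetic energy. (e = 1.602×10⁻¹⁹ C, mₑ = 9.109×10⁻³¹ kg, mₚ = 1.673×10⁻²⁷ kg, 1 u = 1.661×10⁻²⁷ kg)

ΔKE ≈ 1.12×10⁻¹⁶ J

The magnetic force is always ⟂ v and does no work; only the electric force changes KE.
ΔKE = F_E · d = |q|E d = (1.602×10⁻¹⁹)(1.85×10⁴)(0.0378) ≈ 1.12×10⁻¹⁶ J.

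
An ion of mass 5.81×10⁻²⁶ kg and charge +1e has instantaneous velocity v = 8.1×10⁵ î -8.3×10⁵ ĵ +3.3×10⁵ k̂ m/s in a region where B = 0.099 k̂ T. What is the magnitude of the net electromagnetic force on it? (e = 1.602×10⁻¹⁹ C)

v×B = (-8.22×10⁴, -8.02×10⁴, 0) N/C.
F = q v×B = (1.602×10⁻¹⁹ C)·(-8.22×10⁴, -8.02×10⁴, 0) = (-1.32×10⁻¹⁴, -1.28×10⁻¹⁴, 0) N.
|F| = 1.84×10⁻¹⁴ N.

|F| ≈ 1.84×10⁻¹⁴ N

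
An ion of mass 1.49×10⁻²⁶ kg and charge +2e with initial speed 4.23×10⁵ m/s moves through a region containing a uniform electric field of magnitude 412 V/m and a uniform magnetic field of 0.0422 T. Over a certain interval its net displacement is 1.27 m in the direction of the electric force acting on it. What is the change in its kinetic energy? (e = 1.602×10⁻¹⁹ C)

ΔKE ≈ 1.68×10⁻¹⁶ J

The magnetic force is always ⟂ v and does no work; only the electric force changes KE.
ΔKE = F_E · d = |q|E d = (3.204×10⁻¹⁹)(412)(1.27) ≈ 1.68×10⁻¹⁶ J.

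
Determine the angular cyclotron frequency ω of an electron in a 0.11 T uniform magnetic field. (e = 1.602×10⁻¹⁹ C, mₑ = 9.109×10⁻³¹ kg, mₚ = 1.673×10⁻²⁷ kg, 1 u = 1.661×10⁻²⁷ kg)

ω ≈ 1.9×10¹⁰ rad/s

ω = |q|B/m.
ω = (1.602×10⁻¹⁹)(0.11)/9.109×10⁻³¹ ≈ 1.9×10¹⁰ rad/s.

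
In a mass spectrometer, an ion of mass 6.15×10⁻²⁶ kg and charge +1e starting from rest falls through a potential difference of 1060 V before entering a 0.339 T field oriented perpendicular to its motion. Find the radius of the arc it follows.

Acceleration: |q|V = ½mv² ⇒ v = √(2|q|V/m) = √(2·1.602×10⁻¹⁹·1060/6.15×10⁻²⁶) ≈ 7.431×10⁴ m/s.
In the field: r = mv/(|q|B) = (6.15×10⁻²⁶)(7.431×10⁴)/((1.602×10⁻¹⁹)(0.339)) ≈ 0.0842 m.

r ≈ 0.0842 m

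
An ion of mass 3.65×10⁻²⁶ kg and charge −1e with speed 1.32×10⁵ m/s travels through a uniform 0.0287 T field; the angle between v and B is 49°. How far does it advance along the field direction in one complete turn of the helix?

v∥ = v cosθ = 1.32×10⁵·cos49° ≈ 8.660×10⁴ m/s.
T = 2πm/(|q|B) = 2π(3.65×10⁻²⁶)/((1.602×10⁻¹⁹)(0.0287)) ≈ 4.988×10⁻⁵ s.
pitch = v∥ T = (8.660×10⁴)(4.988×10⁻⁵) ≈ 4.32 m.

p ≈ 4.32 m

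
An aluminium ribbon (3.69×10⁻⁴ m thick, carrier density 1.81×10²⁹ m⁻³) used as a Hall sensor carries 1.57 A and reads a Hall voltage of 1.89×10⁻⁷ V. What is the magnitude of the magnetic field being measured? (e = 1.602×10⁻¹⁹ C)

From V_H = IB/(n e t), B = V_H n e t / I.
B = (1.89×10⁻⁷)(1.81×10²⁹)(1.602×10⁻¹⁹)(3.69×10⁻⁴)/1.57 ≈ 1.29 T.

B ≈ 1.29 T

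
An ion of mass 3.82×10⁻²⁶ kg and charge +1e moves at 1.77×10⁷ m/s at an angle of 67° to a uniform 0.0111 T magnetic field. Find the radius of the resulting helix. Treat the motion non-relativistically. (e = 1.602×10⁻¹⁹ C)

r ≈ 350 m

v⊥ = v sinθ = 1.77×10⁷·sin67° ≈ 1.629×10⁷ m/s.
r = m v⊥/(|q|B) = (3.82×10⁻²⁶)(1.629×10⁷)/((1.602×10⁻¹⁹)(0.0111)) ≈ 350 m.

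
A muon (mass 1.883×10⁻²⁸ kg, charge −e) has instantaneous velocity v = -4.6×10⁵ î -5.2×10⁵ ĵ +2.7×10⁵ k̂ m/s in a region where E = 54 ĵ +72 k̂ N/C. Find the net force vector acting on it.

F ≈ (0, -8.65×10⁻¹⁸, -1.15×10⁻¹⁷) N

Only an electric field acts, so F = qE = (−1.602×10⁻¹⁹ C)·(0, 54.0, 72.0) = (0, -8.65×10⁻¹⁸, -1.15×10⁻¹⁷) N.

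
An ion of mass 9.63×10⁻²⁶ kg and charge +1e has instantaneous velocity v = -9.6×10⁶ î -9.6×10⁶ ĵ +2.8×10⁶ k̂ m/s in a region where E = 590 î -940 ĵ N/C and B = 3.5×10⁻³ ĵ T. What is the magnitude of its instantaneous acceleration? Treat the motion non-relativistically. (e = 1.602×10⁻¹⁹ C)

|a| ≈ 5.80×10¹⁰ m/s²

v×B = (-9800, 0, -3.36×10⁴) N/C.
E + v×B = (-9210, -940, -3.36×10⁴) N/C.
F = q(E + v×B) = (1.602×10⁻¹⁹ C)·(-9210, -940, -3.36×10⁴) = (-1.48×10⁻¹⁵, -1.51×10⁻¹⁶, -5.38×10⁻¹⁵) N.
|a| = |F|/m = 5.583×10⁻¹⁵/9.63×10⁻²⁶ ≈ 5.80×10¹⁰ m/s².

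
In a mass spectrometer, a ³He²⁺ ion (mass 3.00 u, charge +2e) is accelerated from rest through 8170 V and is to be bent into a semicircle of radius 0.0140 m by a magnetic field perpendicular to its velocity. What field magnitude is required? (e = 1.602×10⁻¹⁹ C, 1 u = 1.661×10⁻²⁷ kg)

B ≈ 1.14 T

v = √(2|q|V/m) = √(2·3.204×10⁻¹⁹·8170/4.983×10⁻²⁷) ≈ 1.025×10⁶ m/s.
B = mv/(|q|r) = (4.983×10⁻²⁷)(1.025×10⁶)/((3.204×10⁻¹⁹)(0.0140)) ≈ 1.14 T.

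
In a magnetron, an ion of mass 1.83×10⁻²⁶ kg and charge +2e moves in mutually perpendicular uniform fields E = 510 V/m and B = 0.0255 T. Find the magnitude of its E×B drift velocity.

v_d ≈ 2.00×10⁴ m/s

In crossed fields the guiding centre drifts at v_d = |E×B|/B² = E/B, independent of charge and mass.
v_d = 510/0.0255 = 2.00×10⁴ m/s.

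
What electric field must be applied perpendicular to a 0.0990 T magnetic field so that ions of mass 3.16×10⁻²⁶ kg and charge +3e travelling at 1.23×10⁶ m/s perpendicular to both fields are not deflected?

E = 1.22×10⁵ V/m

For straight-line motion qE = qvB, so E = vB.
E = 1.23×10⁶ × 0.0990 = 1.22×10⁵ V/m.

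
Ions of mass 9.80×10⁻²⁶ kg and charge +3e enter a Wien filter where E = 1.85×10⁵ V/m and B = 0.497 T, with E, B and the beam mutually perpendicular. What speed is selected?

Straight-line motion ⇒ electric and magnetic forces cancel, so E = vB.
v = E/B = 1.85×10⁵/0.497 = 3.72×10⁵ m/s.

v = 3.72×10⁵ m/s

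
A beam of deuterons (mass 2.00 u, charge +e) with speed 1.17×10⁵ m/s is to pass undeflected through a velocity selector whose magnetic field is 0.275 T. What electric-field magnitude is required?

For straight-line motion qE = qvB, so E = vB.
E = 1.17×10⁵ × 0.275 = 3.22×10⁴ V/m.

E = 3.22×10⁴ V/m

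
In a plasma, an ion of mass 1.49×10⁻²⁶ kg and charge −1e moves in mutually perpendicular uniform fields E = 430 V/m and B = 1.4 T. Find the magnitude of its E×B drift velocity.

v_d ≈ 310 m/s

The E×B drift speed is v_d = E/B.
v_d = 430/1.4 = 310 m/s.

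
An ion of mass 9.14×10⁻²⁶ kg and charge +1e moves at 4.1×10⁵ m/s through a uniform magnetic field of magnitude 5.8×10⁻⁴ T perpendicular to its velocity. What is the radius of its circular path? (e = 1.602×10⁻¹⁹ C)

r ≈ 400 m

The magnetic force provides the centripetal force: |q|vB = mv²/r.
r = mv/(|q|B) = (9.14×10⁻²⁶)(4.1×10⁵)/((1.602×10⁻¹⁹)(5.8×10⁻⁴)) ≈ 400 m.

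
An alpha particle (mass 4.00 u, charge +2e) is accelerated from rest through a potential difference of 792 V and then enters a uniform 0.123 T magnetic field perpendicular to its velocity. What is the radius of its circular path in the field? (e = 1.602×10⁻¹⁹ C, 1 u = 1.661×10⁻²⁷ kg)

Acceleration: |q|V = ½mv² ⇒ v = √(2|q|V/m) = √(2·3.204×10⁻¹⁹·792/6.644×10⁻²⁷) ≈ 2.764×10⁵ m/s.
In the field: r = mv/(|q|B) = (6.644×10⁻²⁷)(2.764×10⁵)/((3.204×10⁻¹⁹)(0.123)) ≈ 0.0466 m.

r ≈ 0.0466 m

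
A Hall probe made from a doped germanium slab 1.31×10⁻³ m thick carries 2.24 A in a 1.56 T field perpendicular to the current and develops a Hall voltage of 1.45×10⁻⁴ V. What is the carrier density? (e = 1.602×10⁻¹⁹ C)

n ≈ 1.15×10²⁶ m⁻³

From V_H = IB/(n e t), n = IB/(V_H e t).
n = (2.24)(1.56)/((1.45×10⁻⁴)(1.602×10⁻¹⁹)(1.31×10⁻³)) ≈ 1.15×10²⁶ m⁻³.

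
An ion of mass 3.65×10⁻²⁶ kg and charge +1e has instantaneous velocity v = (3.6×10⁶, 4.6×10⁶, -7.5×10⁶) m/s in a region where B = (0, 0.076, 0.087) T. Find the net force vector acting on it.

v×B = (9.70×10⁵, -3.13×10⁵, 2.74×10⁵) N/C.
F = q v×B = (1.602×10⁻¹⁹ C)·(9.70×10⁵, -3.13×10⁵, 2.74×10⁵) = (1.55×10⁻¹³, -5.02×10⁻¹⁴, 4.38×10⁻¹⁴) N.

F ≈ (1.55×10⁻¹³, -5.02×10⁻¹⁴, 4.38×10⁻¹⁴) N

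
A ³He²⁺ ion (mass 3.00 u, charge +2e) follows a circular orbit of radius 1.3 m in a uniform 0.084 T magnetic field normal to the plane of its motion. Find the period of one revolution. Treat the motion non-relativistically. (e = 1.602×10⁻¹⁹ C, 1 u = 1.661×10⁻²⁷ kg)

T ≈ 1.2×10⁻⁶ s

The cyclotron period depends only on m, q, B: T = 2πm/(|q|B).
T = 2π(4.983×10⁻²⁷)/((3.204×10⁻¹⁹)(0.084)) ≈ 1.2×10⁻⁶ s.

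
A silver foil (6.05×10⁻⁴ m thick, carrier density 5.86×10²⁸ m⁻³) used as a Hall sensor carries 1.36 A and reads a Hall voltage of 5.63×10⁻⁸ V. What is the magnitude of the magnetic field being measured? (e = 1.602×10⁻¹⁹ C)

From V_H = IB/(n e t), B = V_H n e t / I.
B = (5.63×10⁻⁸)(5.86×10²⁸)(1.602×10⁻¹⁹)(6.05×10⁻⁴)/1.36 ≈ 0.235 T.

B ≈ 0.235 T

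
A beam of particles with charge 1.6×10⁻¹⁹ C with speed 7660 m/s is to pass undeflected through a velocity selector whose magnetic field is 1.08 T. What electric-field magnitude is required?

For straight-line motion qE = qvB, so E = vB.
E = 7660 × 1.08 = 8270 V/m.

E = 8270 V/m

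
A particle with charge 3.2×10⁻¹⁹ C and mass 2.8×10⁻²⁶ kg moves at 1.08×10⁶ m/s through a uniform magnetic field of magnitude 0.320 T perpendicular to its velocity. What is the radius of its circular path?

The magnetic force provides the centripetal force: |q|vB = mv²/r.
r = mv/(|q|B) = (2.8×10⁻²⁶)(1.08×10⁶)/((3.2×10⁻¹⁹)(0.320)) ≈ 0.295 m.

r ≈ 0.295 m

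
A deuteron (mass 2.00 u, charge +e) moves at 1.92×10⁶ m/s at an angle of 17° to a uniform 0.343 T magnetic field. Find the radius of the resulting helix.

v⊥ = v sinθ = 1.92×10⁶·sin17° ≈ 5.614×10⁵ m/s.
r = m v⊥/(|q|B) = (3.322×10⁻²⁷)(5.614×10⁵)/((1.602×10⁻¹⁹)(0.343)) ≈ 0.0339 m.

r ≈ 0.0339 m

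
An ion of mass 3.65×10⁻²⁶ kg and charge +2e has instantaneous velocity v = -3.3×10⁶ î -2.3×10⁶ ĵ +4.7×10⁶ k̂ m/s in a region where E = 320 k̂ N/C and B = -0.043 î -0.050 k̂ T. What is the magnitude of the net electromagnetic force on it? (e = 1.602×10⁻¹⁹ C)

|F| ≈ 1.27×10⁻¹³ N

v×B = (1.15×10⁵, -3.67×10⁵, -9.89×10⁴) N/C.
E + v×B = (1.15×10⁵, -3.67×10⁵, -9.86×10⁴) N/C.
F = q(E + v×B) = (3.204×10⁻¹⁹ C)·(1.15×10⁵, -3.67×10⁵, -9.86×10⁴) = (3.68×10⁻¹⁴, -1.18×10⁻¹³, -3.16×10⁻¹⁴) N.
|F| = 1.27×10⁻¹³ N.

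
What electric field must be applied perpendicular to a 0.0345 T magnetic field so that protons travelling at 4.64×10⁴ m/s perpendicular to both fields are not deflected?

E = 1600 V/m

For straight-line motion qE = qvB, so E = vB.
E = 4.64×10⁴ × 0.0345 = 1600 V/m.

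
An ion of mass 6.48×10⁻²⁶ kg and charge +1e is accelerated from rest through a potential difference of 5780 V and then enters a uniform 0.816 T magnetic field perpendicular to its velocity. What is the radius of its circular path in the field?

r ≈ 0.0838 m

Acceleration: |q|V = ½mv² ⇒ v = √(2|q|V/m) = √(2·1.602×10⁻¹⁹·5780/6.48×10⁻²⁶) ≈ 1.691×10⁵ m/s.
In the field: r = mv/(|q|B) = (6.48×10⁻²⁶)(1.691×10⁵)/((1.602×10⁻¹⁹)(0.816)) ≈ 0.0838 m.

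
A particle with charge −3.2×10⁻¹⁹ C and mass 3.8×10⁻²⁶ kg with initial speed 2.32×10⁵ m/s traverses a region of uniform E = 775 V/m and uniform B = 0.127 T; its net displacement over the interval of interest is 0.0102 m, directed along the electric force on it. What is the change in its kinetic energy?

ΔKE ≈ 2.53×10⁻¹⁸ J

The magnetic force is always ⟂ v and does no work; only the electric force changes KE.
ΔKE = F_E · d = |q|E d = (3.2×10⁻¹⁹)(775)(0.0102) ≈ 2.53×10⁻¹⁸ J.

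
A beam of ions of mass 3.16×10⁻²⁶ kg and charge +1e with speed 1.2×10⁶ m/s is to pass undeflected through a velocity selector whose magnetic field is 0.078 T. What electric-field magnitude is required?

E = 9.4×10⁴ V/m

For straight-line motion qE = qvB, so E = vB.
E = 1.2×10⁶ × 0.078 = 9.4×10⁴ V/m.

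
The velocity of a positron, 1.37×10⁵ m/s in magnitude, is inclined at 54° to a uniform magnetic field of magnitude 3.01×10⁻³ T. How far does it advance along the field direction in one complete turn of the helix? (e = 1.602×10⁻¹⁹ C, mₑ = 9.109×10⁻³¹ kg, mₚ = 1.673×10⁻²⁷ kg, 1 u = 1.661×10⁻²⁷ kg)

v∥ = v cosθ = 1.37×10⁵·cos54° ≈ 8.053×10⁴ m/s.
T = 2πm/(|q|B) = 2π(9.109×10⁻³¹)/((1.602×10⁻¹⁹)(3.01×10⁻³)) ≈ 1.187×10⁻⁸ s.
pitch = v∥ T = (8.053×10⁴)(1.187×10⁻⁸) ≈ 9.56×10⁻⁴ m.

p ≈ 9.56×10⁻⁴ m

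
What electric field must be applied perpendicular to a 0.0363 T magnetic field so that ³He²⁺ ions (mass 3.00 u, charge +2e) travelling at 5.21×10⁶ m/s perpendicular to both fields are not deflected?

E = 1.89×10⁵ V/m

For straight-line motion qE = qvB, so E = vB.
E = 5.21×10⁶ × 0.0363 = 1.89×10⁵ V/m.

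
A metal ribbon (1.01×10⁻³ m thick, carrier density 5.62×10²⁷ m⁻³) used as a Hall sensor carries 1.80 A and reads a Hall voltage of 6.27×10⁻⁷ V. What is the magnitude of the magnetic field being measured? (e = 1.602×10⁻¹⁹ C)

From V_H = IB/(n e t), B = V_H n e t / I.
B = (6.27×10⁻⁷)(5.62×10²⁷)(1.602×10⁻¹⁹)(1.01×10⁻³)/1.80 ≈ 0.317 T.

B ≈ 0.317 T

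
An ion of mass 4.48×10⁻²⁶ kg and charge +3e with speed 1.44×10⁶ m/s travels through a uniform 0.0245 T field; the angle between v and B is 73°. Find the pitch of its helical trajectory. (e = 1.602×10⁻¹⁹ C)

p ≈ 10.1 m

v∥ = v cosθ = 1.44×10⁶·cos73° ≈ 4.210×10⁵ m/s.
T = 2πm/(|q|B) = 2π(4.48×10⁻²⁶)/((4.806×10⁻¹⁹)(0.0245)) ≈ 2.391×10⁻⁵ s.
pitch = v∥ T = (4.210×10⁵)(2.391×10⁻⁵) ≈ 10.1 m.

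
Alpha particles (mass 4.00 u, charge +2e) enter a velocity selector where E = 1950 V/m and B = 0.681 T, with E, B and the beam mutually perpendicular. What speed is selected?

For undeflected motion the electric and magnetic forces balance: qE = qvB.
v = E/B = 1950/0.681 = 2860 m/s.

v = 2860 m/s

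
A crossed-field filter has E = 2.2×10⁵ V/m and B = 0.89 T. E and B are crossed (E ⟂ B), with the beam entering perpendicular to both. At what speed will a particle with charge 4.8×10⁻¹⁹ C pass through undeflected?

v = 2.5×10⁵ m/s

Zero net Lorentz force requires |qE| = |q v×B|, i.e. E = vB.
v = E/B = 2.2×10⁵/0.89 = 2.5×10⁵ m/s.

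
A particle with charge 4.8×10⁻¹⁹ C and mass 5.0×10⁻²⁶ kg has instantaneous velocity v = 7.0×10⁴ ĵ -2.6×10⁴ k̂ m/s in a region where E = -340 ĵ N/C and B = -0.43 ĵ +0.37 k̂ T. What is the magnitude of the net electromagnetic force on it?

|F| ≈ 7.07×10⁻¹⁵ N

v×B = (1.47×10⁴, 0, 0) N/C.
E + v×B = (1.47×10⁴, -340, 0) N/C.
F = q(E + v×B) = (4.8×10⁻¹⁹ C)·(1.47×10⁴, -340, 0) = (7.07×10⁻¹⁵, -1.63×10⁻¹⁶, 0) N.
|F| = 7.07×10⁻¹⁵ N.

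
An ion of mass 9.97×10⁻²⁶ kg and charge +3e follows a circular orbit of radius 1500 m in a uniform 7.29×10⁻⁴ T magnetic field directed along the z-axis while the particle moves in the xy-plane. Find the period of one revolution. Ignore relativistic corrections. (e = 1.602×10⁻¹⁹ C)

T ≈ 1.79×10⁻³ s

The cyclotron period depends only on m, q, B: T = 2πm/(|q|B).
T = 2π(9.97×10⁻²⁶)/((4.806×10⁻¹⁹)(7.29×10⁻⁴)) ≈ 1.79×10⁻³ s.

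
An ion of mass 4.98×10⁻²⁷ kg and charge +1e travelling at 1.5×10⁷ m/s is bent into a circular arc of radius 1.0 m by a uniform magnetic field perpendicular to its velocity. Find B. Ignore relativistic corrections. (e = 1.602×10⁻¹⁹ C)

B ≈ 0.47 T

From |q|vB = mv²/r, B = mv/(|q|r).
B = (4.98×10⁻²⁷)(1.5×10⁷)/((1.602×10⁻¹⁹)(1.0)) ≈ 0.47 T.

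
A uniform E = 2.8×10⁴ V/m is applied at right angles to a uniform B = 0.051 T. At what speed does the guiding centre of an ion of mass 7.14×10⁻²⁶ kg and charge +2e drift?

The steady drift has the magnetic force balancing the electric force, so v_d = E/B.
v_d = 2.8×10⁴/0.051 = 5.5×10⁵ m/s.

v_d ≈ 5.5×10⁵ m/s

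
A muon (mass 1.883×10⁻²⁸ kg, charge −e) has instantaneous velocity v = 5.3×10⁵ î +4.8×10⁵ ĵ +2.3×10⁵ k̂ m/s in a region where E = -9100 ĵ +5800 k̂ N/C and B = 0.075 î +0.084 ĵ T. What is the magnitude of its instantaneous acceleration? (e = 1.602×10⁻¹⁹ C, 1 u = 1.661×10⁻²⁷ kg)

|a| ≈ 2.16×10¹³ m/s²

v×B = (-1.93×10⁴, 1.72×10⁴, 8520) N/C.
E + v×B = (-1.93×10⁴, 8150, 1.43×10⁴) N/C.
F = q(E + v×B) = (−1.602×10⁻¹⁹ C)·(-1.93×10⁴, 8150, 1.43×10⁴) = (3.10×10⁻¹⁵, -1.31×10⁻¹⁵, -2.29×10⁻¹⁵) N.
|a| = |F|/m = 4.068×10⁻¹⁵/1.883×10⁻²⁸ ≈ 2.16×10¹³ m/s².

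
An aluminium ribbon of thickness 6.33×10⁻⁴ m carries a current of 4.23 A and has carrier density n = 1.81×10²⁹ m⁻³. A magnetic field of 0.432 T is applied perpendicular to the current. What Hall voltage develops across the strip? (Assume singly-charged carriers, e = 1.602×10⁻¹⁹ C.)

V_H ≈ 9.96×10⁻⁸ V

V_H = IB/(n e t).
V_H = (4.23)(0.432)/((1.81×10²⁹)(1.602×10⁻¹⁹)(6.33×10⁻⁴)) ≈ 9.96×10⁻⁸ V.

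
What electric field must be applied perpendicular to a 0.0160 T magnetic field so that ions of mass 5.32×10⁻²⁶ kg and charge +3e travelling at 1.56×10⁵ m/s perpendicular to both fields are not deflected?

E = 2500 V/m

For straight-line motion qE = qvB, so E = vB.
E = 1.56×10⁵ × 0.0160 = 2500 V/m.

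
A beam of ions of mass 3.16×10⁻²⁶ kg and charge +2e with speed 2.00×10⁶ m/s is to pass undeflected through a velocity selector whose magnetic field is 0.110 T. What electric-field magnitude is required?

For straight-line motion qE = qvB, so E = vB.
E = 2.00×10⁶ × 0.110 = 2.20×10⁵ V/m.

E = 2.20×10⁵ V/m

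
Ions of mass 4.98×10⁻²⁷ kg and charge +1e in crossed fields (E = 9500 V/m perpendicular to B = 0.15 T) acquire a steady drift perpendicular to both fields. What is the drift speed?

In crossed fields the guiding centre drifts at v_d = |E×B|/B² = E/B, independent of charge and mass.
v_d = 9500/0.15 = 6.3×10⁴ m/s.

v_d ≈ 6.3×10⁴ m/s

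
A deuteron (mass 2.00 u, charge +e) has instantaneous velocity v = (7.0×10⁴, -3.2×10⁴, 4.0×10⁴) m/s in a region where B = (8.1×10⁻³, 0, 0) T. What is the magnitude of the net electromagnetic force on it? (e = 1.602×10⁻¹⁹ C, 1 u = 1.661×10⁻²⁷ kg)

|F| ≈ 6.65×10⁻¹⁷ N

v×B = (0, 324, 259) N/C.
F = q v×B = (1.602×10⁻¹⁹ C)·(0, 324, 259) = (0, 5.19×10⁻¹⁷, 4.15×10⁻¹⁷) N.
|F| = 6.65×10⁻¹⁷ N.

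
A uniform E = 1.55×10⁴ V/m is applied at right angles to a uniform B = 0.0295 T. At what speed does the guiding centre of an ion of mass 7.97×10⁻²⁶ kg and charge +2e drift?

v_d ≈ 5.25×10⁵ m/s

The E×B drift speed is v_d = E/B.
v_d = 1.55×10⁴/0.0295 = 5.25×10⁵ m/s.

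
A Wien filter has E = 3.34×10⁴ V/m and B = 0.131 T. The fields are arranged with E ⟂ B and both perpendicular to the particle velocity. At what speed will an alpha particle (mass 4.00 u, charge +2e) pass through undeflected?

v = 2.55×10⁵ m/s

Straight-line motion ⇒ electric and magnetic forces cancel, so E = vB.
v = E/B = 3.34×10⁴/0.131 = 2.55×10⁵ m/s.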